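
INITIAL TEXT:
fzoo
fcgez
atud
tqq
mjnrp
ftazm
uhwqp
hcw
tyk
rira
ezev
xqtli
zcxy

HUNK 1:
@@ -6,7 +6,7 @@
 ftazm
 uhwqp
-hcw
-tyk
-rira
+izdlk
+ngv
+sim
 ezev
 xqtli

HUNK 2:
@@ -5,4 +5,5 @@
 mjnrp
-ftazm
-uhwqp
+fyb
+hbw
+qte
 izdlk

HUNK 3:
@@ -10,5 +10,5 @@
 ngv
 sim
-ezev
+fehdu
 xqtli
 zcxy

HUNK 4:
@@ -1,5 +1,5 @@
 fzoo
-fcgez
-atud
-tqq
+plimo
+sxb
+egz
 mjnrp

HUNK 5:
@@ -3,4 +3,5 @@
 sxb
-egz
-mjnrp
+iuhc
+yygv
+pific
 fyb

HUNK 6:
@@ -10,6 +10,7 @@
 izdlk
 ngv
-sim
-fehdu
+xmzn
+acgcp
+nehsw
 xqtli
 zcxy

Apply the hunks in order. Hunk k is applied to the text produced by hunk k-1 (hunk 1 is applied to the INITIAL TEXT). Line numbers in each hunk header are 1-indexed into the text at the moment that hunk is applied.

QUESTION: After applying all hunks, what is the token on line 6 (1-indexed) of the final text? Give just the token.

Answer: pific

Derivation:
Hunk 1: at line 6 remove [hcw,tyk,rira] add [izdlk,ngv,sim] -> 13 lines: fzoo fcgez atud tqq mjnrp ftazm uhwqp izdlk ngv sim ezev xqtli zcxy
Hunk 2: at line 5 remove [ftazm,uhwqp] add [fyb,hbw,qte] -> 14 lines: fzoo fcgez atud tqq mjnrp fyb hbw qte izdlk ngv sim ezev xqtli zcxy
Hunk 3: at line 10 remove [ezev] add [fehdu] -> 14 lines: fzoo fcgez atud tqq mjnrp fyb hbw qte izdlk ngv sim fehdu xqtli zcxy
Hunk 4: at line 1 remove [fcgez,atud,tqq] add [plimo,sxb,egz] -> 14 lines: fzoo plimo sxb egz mjnrp fyb hbw qte izdlk ngv sim fehdu xqtli zcxy
Hunk 5: at line 3 remove [egz,mjnrp] add [iuhc,yygv,pific] -> 15 lines: fzoo plimo sxb iuhc yygv pific fyb hbw qte izdlk ngv sim fehdu xqtli zcxy
Hunk 6: at line 10 remove [sim,fehdu] add [xmzn,acgcp,nehsw] -> 16 lines: fzoo plimo sxb iuhc yygv pific fyb hbw qte izdlk ngv xmzn acgcp nehsw xqtli zcxy
Final line 6: pific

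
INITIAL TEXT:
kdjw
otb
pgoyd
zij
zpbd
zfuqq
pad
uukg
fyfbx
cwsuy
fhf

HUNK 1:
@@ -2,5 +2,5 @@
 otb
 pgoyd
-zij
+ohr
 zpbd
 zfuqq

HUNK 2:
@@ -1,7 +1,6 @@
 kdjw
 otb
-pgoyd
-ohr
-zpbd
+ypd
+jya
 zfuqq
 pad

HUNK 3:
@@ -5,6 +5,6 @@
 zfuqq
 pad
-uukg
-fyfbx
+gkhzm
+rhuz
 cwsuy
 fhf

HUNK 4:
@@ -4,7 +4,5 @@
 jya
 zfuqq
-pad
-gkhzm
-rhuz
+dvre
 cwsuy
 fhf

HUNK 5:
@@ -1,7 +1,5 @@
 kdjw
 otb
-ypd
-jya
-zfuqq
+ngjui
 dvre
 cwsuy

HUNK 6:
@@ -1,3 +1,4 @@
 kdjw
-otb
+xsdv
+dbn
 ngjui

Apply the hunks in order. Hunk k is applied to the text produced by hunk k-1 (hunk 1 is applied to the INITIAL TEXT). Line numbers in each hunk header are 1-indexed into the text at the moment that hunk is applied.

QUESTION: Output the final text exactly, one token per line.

Hunk 1: at line 2 remove [zij] add [ohr] -> 11 lines: kdjw otb pgoyd ohr zpbd zfuqq pad uukg fyfbx cwsuy fhf
Hunk 2: at line 1 remove [pgoyd,ohr,zpbd] add [ypd,jya] -> 10 lines: kdjw otb ypd jya zfuqq pad uukg fyfbx cwsuy fhf
Hunk 3: at line 5 remove [uukg,fyfbx] add [gkhzm,rhuz] -> 10 lines: kdjw otb ypd jya zfuqq pad gkhzm rhuz cwsuy fhf
Hunk 4: at line 4 remove [pad,gkhzm,rhuz] add [dvre] -> 8 lines: kdjw otb ypd jya zfuqq dvre cwsuy fhf
Hunk 5: at line 1 remove [ypd,jya,zfuqq] add [ngjui] -> 6 lines: kdjw otb ngjui dvre cwsuy fhf
Hunk 6: at line 1 remove [otb] add [xsdv,dbn] -> 7 lines: kdjw xsdv dbn ngjui dvre cwsuy fhf

Answer: kdjw
xsdv
dbn
ngjui
dvre
cwsuy
fhf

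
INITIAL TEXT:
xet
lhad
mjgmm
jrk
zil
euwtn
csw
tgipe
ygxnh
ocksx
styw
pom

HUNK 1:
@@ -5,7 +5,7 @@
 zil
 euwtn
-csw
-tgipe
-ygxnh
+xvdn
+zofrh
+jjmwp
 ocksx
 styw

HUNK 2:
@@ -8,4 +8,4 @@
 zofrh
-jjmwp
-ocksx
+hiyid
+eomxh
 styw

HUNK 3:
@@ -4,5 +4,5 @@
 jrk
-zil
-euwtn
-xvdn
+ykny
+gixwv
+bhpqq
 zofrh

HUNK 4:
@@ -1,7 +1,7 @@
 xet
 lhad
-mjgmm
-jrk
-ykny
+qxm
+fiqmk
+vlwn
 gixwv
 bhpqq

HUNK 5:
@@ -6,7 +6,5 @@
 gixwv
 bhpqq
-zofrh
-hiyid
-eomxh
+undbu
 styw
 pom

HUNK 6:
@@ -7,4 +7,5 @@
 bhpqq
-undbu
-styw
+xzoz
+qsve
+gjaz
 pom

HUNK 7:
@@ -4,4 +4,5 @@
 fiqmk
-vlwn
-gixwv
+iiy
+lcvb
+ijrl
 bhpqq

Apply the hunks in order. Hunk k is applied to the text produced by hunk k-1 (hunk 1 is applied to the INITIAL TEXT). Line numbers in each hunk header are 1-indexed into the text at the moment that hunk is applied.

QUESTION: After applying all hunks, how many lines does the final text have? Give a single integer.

Answer: 12

Derivation:
Hunk 1: at line 5 remove [csw,tgipe,ygxnh] add [xvdn,zofrh,jjmwp] -> 12 lines: xet lhad mjgmm jrk zil euwtn xvdn zofrh jjmwp ocksx styw pom
Hunk 2: at line 8 remove [jjmwp,ocksx] add [hiyid,eomxh] -> 12 lines: xet lhad mjgmm jrk zil euwtn xvdn zofrh hiyid eomxh styw pom
Hunk 3: at line 4 remove [zil,euwtn,xvdn] add [ykny,gixwv,bhpqq] -> 12 lines: xet lhad mjgmm jrk ykny gixwv bhpqq zofrh hiyid eomxh styw pom
Hunk 4: at line 1 remove [mjgmm,jrk,ykny] add [qxm,fiqmk,vlwn] -> 12 lines: xet lhad qxm fiqmk vlwn gixwv bhpqq zofrh hiyid eomxh styw pom
Hunk 5: at line 6 remove [zofrh,hiyid,eomxh] add [undbu] -> 10 lines: xet lhad qxm fiqmk vlwn gixwv bhpqq undbu styw pom
Hunk 6: at line 7 remove [undbu,styw] add [xzoz,qsve,gjaz] -> 11 lines: xet lhad qxm fiqmk vlwn gixwv bhpqq xzoz qsve gjaz pom
Hunk 7: at line 4 remove [vlwn,gixwv] add [iiy,lcvb,ijrl] -> 12 lines: xet lhad qxm fiqmk iiy lcvb ijrl bhpqq xzoz qsve gjaz pom
Final line count: 12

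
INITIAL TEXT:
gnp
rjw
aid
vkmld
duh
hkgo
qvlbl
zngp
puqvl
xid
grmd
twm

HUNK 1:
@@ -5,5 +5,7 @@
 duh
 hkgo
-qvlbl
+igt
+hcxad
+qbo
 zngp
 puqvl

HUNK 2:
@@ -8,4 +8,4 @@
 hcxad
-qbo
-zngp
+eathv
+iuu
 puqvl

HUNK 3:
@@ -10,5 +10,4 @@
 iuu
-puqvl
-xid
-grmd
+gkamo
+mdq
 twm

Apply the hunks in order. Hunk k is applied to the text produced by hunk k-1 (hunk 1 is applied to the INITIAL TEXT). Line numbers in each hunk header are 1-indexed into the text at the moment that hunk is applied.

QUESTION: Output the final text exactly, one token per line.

Answer: gnp
rjw
aid
vkmld
duh
hkgo
igt
hcxad
eathv
iuu
gkamo
mdq
twm

Derivation:
Hunk 1: at line 5 remove [qvlbl] add [igt,hcxad,qbo] -> 14 lines: gnp rjw aid vkmld duh hkgo igt hcxad qbo zngp puqvl xid grmd twm
Hunk 2: at line 8 remove [qbo,zngp] add [eathv,iuu] -> 14 lines: gnp rjw aid vkmld duh hkgo igt hcxad eathv iuu puqvl xid grmd twm
Hunk 3: at line 10 remove [puqvl,xid,grmd] add [gkamo,mdq] -> 13 lines: gnp rjw aid vkmld duh hkgo igt hcxad eathv iuu gkamo mdq twm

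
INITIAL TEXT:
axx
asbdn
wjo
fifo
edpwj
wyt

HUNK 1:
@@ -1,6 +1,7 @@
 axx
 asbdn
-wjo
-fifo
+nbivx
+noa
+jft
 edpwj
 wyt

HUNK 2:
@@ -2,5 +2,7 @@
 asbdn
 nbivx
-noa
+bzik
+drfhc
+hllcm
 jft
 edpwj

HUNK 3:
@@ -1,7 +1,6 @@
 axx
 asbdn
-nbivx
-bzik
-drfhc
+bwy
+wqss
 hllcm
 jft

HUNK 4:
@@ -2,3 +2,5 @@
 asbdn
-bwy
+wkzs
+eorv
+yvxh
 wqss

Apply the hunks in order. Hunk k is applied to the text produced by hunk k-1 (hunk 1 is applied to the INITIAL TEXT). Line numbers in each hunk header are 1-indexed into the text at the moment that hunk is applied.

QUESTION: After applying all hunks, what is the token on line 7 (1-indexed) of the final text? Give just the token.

Answer: hllcm

Derivation:
Hunk 1: at line 1 remove [wjo,fifo] add [nbivx,noa,jft] -> 7 lines: axx asbdn nbivx noa jft edpwj wyt
Hunk 2: at line 2 remove [noa] add [bzik,drfhc,hllcm] -> 9 lines: axx asbdn nbivx bzik drfhc hllcm jft edpwj wyt
Hunk 3: at line 1 remove [nbivx,bzik,drfhc] add [bwy,wqss] -> 8 lines: axx asbdn bwy wqss hllcm jft edpwj wyt
Hunk 4: at line 2 remove [bwy] add [wkzs,eorv,yvxh] -> 10 lines: axx asbdn wkzs eorv yvxh wqss hllcm jft edpwj wyt
Final line 7: hllcm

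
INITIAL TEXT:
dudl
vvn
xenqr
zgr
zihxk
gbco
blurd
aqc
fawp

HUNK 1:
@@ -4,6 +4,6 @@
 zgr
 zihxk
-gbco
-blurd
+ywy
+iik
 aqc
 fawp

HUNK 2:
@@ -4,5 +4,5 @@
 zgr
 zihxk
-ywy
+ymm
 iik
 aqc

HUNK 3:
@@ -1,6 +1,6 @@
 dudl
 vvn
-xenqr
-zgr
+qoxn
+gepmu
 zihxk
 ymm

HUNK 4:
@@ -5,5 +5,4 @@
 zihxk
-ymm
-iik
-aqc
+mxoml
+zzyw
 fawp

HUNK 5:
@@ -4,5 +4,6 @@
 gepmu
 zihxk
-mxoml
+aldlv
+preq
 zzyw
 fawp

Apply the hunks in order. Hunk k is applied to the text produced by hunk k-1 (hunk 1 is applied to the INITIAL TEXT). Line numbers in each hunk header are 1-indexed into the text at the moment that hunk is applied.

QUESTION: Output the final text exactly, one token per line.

Answer: dudl
vvn
qoxn
gepmu
zihxk
aldlv
preq
zzyw
fawp

Derivation:
Hunk 1: at line 4 remove [gbco,blurd] add [ywy,iik] -> 9 lines: dudl vvn xenqr zgr zihxk ywy iik aqc fawp
Hunk 2: at line 4 remove [ywy] add [ymm] -> 9 lines: dudl vvn xenqr zgr zihxk ymm iik aqc fawp
Hunk 3: at line 1 remove [xenqr,zgr] add [qoxn,gepmu] -> 9 lines: dudl vvn qoxn gepmu zihxk ymm iik aqc fawp
Hunk 4: at line 5 remove [ymm,iik,aqc] add [mxoml,zzyw] -> 8 lines: dudl vvn qoxn gepmu zihxk mxoml zzyw fawp
Hunk 5: at line 4 remove [mxoml] add [aldlv,preq] -> 9 lines: dudl vvn qoxn gepmu zihxk aldlv preq zzyw fawp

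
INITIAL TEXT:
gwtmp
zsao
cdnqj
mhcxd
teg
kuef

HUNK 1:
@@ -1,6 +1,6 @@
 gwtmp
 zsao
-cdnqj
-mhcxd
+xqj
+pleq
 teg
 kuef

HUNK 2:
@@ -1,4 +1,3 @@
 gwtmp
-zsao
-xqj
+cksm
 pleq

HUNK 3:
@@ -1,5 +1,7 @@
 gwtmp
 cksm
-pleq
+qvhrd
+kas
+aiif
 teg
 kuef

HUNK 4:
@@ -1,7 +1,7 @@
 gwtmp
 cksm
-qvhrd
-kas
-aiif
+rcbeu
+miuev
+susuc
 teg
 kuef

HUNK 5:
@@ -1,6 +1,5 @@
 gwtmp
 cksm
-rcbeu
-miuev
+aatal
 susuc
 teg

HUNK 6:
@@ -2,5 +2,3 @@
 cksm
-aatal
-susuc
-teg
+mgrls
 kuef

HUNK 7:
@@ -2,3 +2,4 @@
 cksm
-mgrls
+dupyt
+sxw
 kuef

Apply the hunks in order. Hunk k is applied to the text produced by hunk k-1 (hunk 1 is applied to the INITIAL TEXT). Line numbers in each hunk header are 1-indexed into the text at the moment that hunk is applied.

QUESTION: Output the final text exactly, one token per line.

Answer: gwtmp
cksm
dupyt
sxw
kuef

Derivation:
Hunk 1: at line 1 remove [cdnqj,mhcxd] add [xqj,pleq] -> 6 lines: gwtmp zsao xqj pleq teg kuef
Hunk 2: at line 1 remove [zsao,xqj] add [cksm] -> 5 lines: gwtmp cksm pleq teg kuef
Hunk 3: at line 1 remove [pleq] add [qvhrd,kas,aiif] -> 7 lines: gwtmp cksm qvhrd kas aiif teg kuef
Hunk 4: at line 1 remove [qvhrd,kas,aiif] add [rcbeu,miuev,susuc] -> 7 lines: gwtmp cksm rcbeu miuev susuc teg kuef
Hunk 5: at line 1 remove [rcbeu,miuev] add [aatal] -> 6 lines: gwtmp cksm aatal susuc teg kuef
Hunk 6: at line 2 remove [aatal,susuc,teg] add [mgrls] -> 4 lines: gwtmp cksm mgrls kuef
Hunk 7: at line 2 remove [mgrls] add [dupyt,sxw] -> 5 lines: gwtmp cksm dupyt sxw kuef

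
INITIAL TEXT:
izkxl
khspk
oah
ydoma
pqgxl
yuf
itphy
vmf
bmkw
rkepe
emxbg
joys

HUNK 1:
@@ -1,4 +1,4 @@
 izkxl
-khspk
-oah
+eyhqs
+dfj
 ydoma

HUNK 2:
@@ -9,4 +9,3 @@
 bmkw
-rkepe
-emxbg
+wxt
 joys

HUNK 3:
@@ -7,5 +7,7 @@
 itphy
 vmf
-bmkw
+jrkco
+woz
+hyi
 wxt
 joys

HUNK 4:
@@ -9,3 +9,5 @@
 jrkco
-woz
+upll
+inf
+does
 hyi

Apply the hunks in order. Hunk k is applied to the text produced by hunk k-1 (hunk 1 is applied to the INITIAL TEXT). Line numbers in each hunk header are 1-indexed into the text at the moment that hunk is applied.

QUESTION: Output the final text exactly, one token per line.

Hunk 1: at line 1 remove [khspk,oah] add [eyhqs,dfj] -> 12 lines: izkxl eyhqs dfj ydoma pqgxl yuf itphy vmf bmkw rkepe emxbg joys
Hunk 2: at line 9 remove [rkepe,emxbg] add [wxt] -> 11 lines: izkxl eyhqs dfj ydoma pqgxl yuf itphy vmf bmkw wxt joys
Hunk 3: at line 7 remove [bmkw] add [jrkco,woz,hyi] -> 13 lines: izkxl eyhqs dfj ydoma pqgxl yuf itphy vmf jrkco woz hyi wxt joys
Hunk 4: at line 9 remove [woz] add [upll,inf,does] -> 15 lines: izkxl eyhqs dfj ydoma pqgxl yuf itphy vmf jrkco upll inf does hyi wxt joys

Answer: izkxl
eyhqs
dfj
ydoma
pqgxl
yuf
itphy
vmf
jrkco
upll
inf
does
hyi
wxt
joys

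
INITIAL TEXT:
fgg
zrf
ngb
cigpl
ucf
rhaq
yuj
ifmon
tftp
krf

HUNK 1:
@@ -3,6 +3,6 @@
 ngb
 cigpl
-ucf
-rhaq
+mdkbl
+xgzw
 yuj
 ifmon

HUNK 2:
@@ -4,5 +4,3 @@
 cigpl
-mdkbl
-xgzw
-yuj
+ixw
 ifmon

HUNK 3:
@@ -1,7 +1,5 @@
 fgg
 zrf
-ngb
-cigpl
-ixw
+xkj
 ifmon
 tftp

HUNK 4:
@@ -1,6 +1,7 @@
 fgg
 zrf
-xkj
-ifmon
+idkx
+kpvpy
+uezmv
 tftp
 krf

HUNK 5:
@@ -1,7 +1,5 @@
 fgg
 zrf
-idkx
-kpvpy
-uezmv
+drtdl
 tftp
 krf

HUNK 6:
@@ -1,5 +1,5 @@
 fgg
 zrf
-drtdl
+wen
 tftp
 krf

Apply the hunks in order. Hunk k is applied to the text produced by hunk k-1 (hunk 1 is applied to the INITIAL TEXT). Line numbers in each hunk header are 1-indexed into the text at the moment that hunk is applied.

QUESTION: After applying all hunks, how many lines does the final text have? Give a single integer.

Answer: 5

Derivation:
Hunk 1: at line 3 remove [ucf,rhaq] add [mdkbl,xgzw] -> 10 lines: fgg zrf ngb cigpl mdkbl xgzw yuj ifmon tftp krf
Hunk 2: at line 4 remove [mdkbl,xgzw,yuj] add [ixw] -> 8 lines: fgg zrf ngb cigpl ixw ifmon tftp krf
Hunk 3: at line 1 remove [ngb,cigpl,ixw] add [xkj] -> 6 lines: fgg zrf xkj ifmon tftp krf
Hunk 4: at line 1 remove [xkj,ifmon] add [idkx,kpvpy,uezmv] -> 7 lines: fgg zrf idkx kpvpy uezmv tftp krf
Hunk 5: at line 1 remove [idkx,kpvpy,uezmv] add [drtdl] -> 5 lines: fgg zrf drtdl tftp krf
Hunk 6: at line 1 remove [drtdl] add [wen] -> 5 lines: fgg zrf wen tftp krf
Final line count: 5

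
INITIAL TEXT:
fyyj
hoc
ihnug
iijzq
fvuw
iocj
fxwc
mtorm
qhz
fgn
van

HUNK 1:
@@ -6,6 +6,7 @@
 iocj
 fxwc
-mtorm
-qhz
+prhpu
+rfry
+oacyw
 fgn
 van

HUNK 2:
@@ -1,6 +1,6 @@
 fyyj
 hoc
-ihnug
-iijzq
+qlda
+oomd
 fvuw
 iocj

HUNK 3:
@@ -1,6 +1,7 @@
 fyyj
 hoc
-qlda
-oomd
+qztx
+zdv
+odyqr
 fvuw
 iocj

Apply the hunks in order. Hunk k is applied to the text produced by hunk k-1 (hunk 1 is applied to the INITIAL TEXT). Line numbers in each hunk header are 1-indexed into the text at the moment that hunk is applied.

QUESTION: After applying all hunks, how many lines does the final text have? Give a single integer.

Hunk 1: at line 6 remove [mtorm,qhz] add [prhpu,rfry,oacyw] -> 12 lines: fyyj hoc ihnug iijzq fvuw iocj fxwc prhpu rfry oacyw fgn van
Hunk 2: at line 1 remove [ihnug,iijzq] add [qlda,oomd] -> 12 lines: fyyj hoc qlda oomd fvuw iocj fxwc prhpu rfry oacyw fgn van
Hunk 3: at line 1 remove [qlda,oomd] add [qztx,zdv,odyqr] -> 13 lines: fyyj hoc qztx zdv odyqr fvuw iocj fxwc prhpu rfry oacyw fgn van
Final line count: 13

Answer: 13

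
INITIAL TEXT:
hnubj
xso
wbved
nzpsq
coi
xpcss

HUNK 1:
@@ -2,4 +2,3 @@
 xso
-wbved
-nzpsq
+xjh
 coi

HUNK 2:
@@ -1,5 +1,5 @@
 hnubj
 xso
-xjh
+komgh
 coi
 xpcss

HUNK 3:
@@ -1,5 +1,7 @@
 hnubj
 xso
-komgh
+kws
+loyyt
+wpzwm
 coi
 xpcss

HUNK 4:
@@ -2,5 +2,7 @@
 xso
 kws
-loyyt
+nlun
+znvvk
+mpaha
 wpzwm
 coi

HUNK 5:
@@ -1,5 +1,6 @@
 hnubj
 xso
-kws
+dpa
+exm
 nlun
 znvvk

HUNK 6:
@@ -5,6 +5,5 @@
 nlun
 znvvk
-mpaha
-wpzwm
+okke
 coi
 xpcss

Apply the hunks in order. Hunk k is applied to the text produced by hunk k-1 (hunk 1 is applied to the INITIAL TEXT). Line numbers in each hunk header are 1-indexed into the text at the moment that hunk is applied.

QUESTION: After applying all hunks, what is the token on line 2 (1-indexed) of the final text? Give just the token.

Answer: xso

Derivation:
Hunk 1: at line 2 remove [wbved,nzpsq] add [xjh] -> 5 lines: hnubj xso xjh coi xpcss
Hunk 2: at line 1 remove [xjh] add [komgh] -> 5 lines: hnubj xso komgh coi xpcss
Hunk 3: at line 1 remove [komgh] add [kws,loyyt,wpzwm] -> 7 lines: hnubj xso kws loyyt wpzwm coi xpcss
Hunk 4: at line 2 remove [loyyt] add [nlun,znvvk,mpaha] -> 9 lines: hnubj xso kws nlun znvvk mpaha wpzwm coi xpcss
Hunk 5: at line 1 remove [kws] add [dpa,exm] -> 10 lines: hnubj xso dpa exm nlun znvvk mpaha wpzwm coi xpcss
Hunk 6: at line 5 remove [mpaha,wpzwm] add [okke] -> 9 lines: hnubj xso dpa exm nlun znvvk okke coi xpcss
Final line 2: xso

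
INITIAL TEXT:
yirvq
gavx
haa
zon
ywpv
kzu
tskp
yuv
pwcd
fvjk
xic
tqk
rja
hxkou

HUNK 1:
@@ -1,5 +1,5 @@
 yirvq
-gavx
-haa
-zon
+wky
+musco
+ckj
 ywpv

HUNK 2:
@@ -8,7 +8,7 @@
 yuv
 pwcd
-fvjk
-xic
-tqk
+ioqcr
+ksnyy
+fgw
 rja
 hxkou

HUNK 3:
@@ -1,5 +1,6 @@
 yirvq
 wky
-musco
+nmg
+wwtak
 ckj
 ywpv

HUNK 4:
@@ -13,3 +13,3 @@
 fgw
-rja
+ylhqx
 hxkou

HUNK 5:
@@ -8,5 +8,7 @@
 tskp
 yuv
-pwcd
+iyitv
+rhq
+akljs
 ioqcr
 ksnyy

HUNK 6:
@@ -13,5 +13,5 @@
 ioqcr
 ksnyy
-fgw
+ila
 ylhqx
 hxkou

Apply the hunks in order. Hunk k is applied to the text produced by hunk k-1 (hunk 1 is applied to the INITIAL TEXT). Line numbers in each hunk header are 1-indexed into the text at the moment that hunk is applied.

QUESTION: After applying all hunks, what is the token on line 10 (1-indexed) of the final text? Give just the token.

Answer: iyitv

Derivation:
Hunk 1: at line 1 remove [gavx,haa,zon] add [wky,musco,ckj] -> 14 lines: yirvq wky musco ckj ywpv kzu tskp yuv pwcd fvjk xic tqk rja hxkou
Hunk 2: at line 8 remove [fvjk,xic,tqk] add [ioqcr,ksnyy,fgw] -> 14 lines: yirvq wky musco ckj ywpv kzu tskp yuv pwcd ioqcr ksnyy fgw rja hxkou
Hunk 3: at line 1 remove [musco] add [nmg,wwtak] -> 15 lines: yirvq wky nmg wwtak ckj ywpv kzu tskp yuv pwcd ioqcr ksnyy fgw rja hxkou
Hunk 4: at line 13 remove [rja] add [ylhqx] -> 15 lines: yirvq wky nmg wwtak ckj ywpv kzu tskp yuv pwcd ioqcr ksnyy fgw ylhqx hxkou
Hunk 5: at line 8 remove [pwcd] add [iyitv,rhq,akljs] -> 17 lines: yirvq wky nmg wwtak ckj ywpv kzu tskp yuv iyitv rhq akljs ioqcr ksnyy fgw ylhqx hxkou
Hunk 6: at line 13 remove [fgw] add [ila] -> 17 lines: yirvq wky nmg wwtak ckj ywpv kzu tskp yuv iyitv rhq akljs ioqcr ksnyy ila ylhqx hxkou
Final line 10: iyitv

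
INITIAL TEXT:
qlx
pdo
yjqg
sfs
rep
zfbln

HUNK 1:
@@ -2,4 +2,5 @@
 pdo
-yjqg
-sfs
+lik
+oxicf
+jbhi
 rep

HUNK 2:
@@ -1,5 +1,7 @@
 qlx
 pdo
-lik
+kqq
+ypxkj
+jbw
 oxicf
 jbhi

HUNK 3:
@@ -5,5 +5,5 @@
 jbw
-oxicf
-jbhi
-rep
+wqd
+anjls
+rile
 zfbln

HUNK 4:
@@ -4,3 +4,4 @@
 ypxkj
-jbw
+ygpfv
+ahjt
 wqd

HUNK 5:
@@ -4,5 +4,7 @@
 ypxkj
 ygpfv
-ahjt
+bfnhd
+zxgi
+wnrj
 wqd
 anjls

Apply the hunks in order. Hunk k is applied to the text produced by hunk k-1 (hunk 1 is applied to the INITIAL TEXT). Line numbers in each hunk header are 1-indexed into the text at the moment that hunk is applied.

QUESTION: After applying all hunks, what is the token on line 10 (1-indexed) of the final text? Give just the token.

Answer: anjls

Derivation:
Hunk 1: at line 2 remove [yjqg,sfs] add [lik,oxicf,jbhi] -> 7 lines: qlx pdo lik oxicf jbhi rep zfbln
Hunk 2: at line 1 remove [lik] add [kqq,ypxkj,jbw] -> 9 lines: qlx pdo kqq ypxkj jbw oxicf jbhi rep zfbln
Hunk 3: at line 5 remove [oxicf,jbhi,rep] add [wqd,anjls,rile] -> 9 lines: qlx pdo kqq ypxkj jbw wqd anjls rile zfbln
Hunk 4: at line 4 remove [jbw] add [ygpfv,ahjt] -> 10 lines: qlx pdo kqq ypxkj ygpfv ahjt wqd anjls rile zfbln
Hunk 5: at line 4 remove [ahjt] add [bfnhd,zxgi,wnrj] -> 12 lines: qlx pdo kqq ypxkj ygpfv bfnhd zxgi wnrj wqd anjls rile zfbln
Final line 10: anjls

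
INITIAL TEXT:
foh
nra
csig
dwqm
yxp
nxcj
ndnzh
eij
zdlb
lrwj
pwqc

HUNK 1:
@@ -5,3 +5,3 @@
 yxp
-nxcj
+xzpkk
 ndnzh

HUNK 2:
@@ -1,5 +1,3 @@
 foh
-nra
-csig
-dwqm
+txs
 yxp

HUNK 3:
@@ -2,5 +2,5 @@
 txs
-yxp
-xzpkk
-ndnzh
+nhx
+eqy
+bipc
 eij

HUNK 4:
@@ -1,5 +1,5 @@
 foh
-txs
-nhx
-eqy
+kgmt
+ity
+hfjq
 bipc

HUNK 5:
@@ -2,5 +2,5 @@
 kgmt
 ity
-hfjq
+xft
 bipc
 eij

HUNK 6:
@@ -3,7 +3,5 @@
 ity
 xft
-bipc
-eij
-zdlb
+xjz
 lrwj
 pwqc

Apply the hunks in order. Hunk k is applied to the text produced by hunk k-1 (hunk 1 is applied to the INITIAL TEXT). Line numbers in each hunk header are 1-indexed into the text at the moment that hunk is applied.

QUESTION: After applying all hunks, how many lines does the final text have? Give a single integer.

Hunk 1: at line 5 remove [nxcj] add [xzpkk] -> 11 lines: foh nra csig dwqm yxp xzpkk ndnzh eij zdlb lrwj pwqc
Hunk 2: at line 1 remove [nra,csig,dwqm] add [txs] -> 9 lines: foh txs yxp xzpkk ndnzh eij zdlb lrwj pwqc
Hunk 3: at line 2 remove [yxp,xzpkk,ndnzh] add [nhx,eqy,bipc] -> 9 lines: foh txs nhx eqy bipc eij zdlb lrwj pwqc
Hunk 4: at line 1 remove [txs,nhx,eqy] add [kgmt,ity,hfjq] -> 9 lines: foh kgmt ity hfjq bipc eij zdlb lrwj pwqc
Hunk 5: at line 2 remove [hfjq] add [xft] -> 9 lines: foh kgmt ity xft bipc eij zdlb lrwj pwqc
Hunk 6: at line 3 remove [bipc,eij,zdlb] add [xjz] -> 7 lines: foh kgmt ity xft xjz lrwj pwqc
Final line count: 7

Answer: 7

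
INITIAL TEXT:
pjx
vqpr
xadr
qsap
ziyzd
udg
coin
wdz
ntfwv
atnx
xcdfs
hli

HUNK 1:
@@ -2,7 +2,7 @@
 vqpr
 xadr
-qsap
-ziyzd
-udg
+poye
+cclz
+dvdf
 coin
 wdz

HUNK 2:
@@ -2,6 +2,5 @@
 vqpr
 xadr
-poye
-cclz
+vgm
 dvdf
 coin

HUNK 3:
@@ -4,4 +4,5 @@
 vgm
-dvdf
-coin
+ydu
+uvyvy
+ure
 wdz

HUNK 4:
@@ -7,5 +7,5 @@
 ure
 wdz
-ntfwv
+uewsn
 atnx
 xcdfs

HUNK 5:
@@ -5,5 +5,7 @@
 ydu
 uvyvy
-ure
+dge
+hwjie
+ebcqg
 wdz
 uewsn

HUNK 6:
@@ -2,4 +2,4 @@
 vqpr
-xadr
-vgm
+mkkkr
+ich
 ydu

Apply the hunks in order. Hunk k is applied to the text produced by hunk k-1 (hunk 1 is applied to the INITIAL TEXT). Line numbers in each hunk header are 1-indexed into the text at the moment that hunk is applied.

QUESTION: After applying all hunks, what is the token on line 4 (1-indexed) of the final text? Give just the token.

Hunk 1: at line 2 remove [qsap,ziyzd,udg] add [poye,cclz,dvdf] -> 12 lines: pjx vqpr xadr poye cclz dvdf coin wdz ntfwv atnx xcdfs hli
Hunk 2: at line 2 remove [poye,cclz] add [vgm] -> 11 lines: pjx vqpr xadr vgm dvdf coin wdz ntfwv atnx xcdfs hli
Hunk 3: at line 4 remove [dvdf,coin] add [ydu,uvyvy,ure] -> 12 lines: pjx vqpr xadr vgm ydu uvyvy ure wdz ntfwv atnx xcdfs hli
Hunk 4: at line 7 remove [ntfwv] add [uewsn] -> 12 lines: pjx vqpr xadr vgm ydu uvyvy ure wdz uewsn atnx xcdfs hli
Hunk 5: at line 5 remove [ure] add [dge,hwjie,ebcqg] -> 14 lines: pjx vqpr xadr vgm ydu uvyvy dge hwjie ebcqg wdz uewsn atnx xcdfs hli
Hunk 6: at line 2 remove [xadr,vgm] add [mkkkr,ich] -> 14 lines: pjx vqpr mkkkr ich ydu uvyvy dge hwjie ebcqg wdz uewsn atnx xcdfs hli
Final line 4: ich

Answer: ich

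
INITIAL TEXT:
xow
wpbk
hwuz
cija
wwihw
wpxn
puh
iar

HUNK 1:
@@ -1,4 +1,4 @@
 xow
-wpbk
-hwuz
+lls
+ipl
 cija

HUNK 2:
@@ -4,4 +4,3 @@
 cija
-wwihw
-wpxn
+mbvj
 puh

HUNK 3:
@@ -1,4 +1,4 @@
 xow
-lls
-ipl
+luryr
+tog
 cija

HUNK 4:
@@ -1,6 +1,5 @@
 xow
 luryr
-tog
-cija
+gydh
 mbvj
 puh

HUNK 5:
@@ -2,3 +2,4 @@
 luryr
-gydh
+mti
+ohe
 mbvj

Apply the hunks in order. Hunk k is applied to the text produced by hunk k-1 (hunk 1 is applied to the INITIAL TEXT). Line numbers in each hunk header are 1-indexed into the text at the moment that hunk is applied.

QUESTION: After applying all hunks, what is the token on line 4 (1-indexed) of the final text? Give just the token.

Hunk 1: at line 1 remove [wpbk,hwuz] add [lls,ipl] -> 8 lines: xow lls ipl cija wwihw wpxn puh iar
Hunk 2: at line 4 remove [wwihw,wpxn] add [mbvj] -> 7 lines: xow lls ipl cija mbvj puh iar
Hunk 3: at line 1 remove [lls,ipl] add [luryr,tog] -> 7 lines: xow luryr tog cija mbvj puh iar
Hunk 4: at line 1 remove [tog,cija] add [gydh] -> 6 lines: xow luryr gydh mbvj puh iar
Hunk 5: at line 2 remove [gydh] add [mti,ohe] -> 7 lines: xow luryr mti ohe mbvj puh iar
Final line 4: ohe

Answer: ohe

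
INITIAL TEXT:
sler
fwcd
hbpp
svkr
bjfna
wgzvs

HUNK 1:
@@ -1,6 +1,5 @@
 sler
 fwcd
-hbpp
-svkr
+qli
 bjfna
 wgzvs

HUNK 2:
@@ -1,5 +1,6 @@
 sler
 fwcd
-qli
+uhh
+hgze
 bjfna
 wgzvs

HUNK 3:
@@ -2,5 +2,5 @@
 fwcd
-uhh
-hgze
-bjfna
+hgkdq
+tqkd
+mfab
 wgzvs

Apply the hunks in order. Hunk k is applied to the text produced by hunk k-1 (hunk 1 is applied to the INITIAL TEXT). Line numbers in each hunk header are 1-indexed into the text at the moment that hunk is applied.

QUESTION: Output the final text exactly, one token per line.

Hunk 1: at line 1 remove [hbpp,svkr] add [qli] -> 5 lines: sler fwcd qli bjfna wgzvs
Hunk 2: at line 1 remove [qli] add [uhh,hgze] -> 6 lines: sler fwcd uhh hgze bjfna wgzvs
Hunk 3: at line 2 remove [uhh,hgze,bjfna] add [hgkdq,tqkd,mfab] -> 6 lines: sler fwcd hgkdq tqkd mfab wgzvs

Answer: sler
fwcd
hgkdq
tqkd
mfab
wgzvs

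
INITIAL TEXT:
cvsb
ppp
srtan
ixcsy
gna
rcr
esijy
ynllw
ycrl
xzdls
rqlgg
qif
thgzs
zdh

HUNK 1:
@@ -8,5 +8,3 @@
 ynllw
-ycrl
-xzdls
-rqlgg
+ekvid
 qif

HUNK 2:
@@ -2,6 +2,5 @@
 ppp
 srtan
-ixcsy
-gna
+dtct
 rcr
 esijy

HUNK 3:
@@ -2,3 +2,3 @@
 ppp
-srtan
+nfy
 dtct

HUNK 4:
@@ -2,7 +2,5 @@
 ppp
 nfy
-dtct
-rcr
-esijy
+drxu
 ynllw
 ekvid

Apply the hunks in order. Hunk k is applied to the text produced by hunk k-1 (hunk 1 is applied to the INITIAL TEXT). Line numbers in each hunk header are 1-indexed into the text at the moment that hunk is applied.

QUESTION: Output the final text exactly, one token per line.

Hunk 1: at line 8 remove [ycrl,xzdls,rqlgg] add [ekvid] -> 12 lines: cvsb ppp srtan ixcsy gna rcr esijy ynllw ekvid qif thgzs zdh
Hunk 2: at line 2 remove [ixcsy,gna] add [dtct] -> 11 lines: cvsb ppp srtan dtct rcr esijy ynllw ekvid qif thgzs zdh
Hunk 3: at line 2 remove [srtan] add [nfy] -> 11 lines: cvsb ppp nfy dtct rcr esijy ynllw ekvid qif thgzs zdh
Hunk 4: at line 2 remove [dtct,rcr,esijy] add [drxu] -> 9 lines: cvsb ppp nfy drxu ynllw ekvid qif thgzs zdh

Answer: cvsb
ppp
nfy
drxu
ynllw
ekvid
qif
thgzs
zdh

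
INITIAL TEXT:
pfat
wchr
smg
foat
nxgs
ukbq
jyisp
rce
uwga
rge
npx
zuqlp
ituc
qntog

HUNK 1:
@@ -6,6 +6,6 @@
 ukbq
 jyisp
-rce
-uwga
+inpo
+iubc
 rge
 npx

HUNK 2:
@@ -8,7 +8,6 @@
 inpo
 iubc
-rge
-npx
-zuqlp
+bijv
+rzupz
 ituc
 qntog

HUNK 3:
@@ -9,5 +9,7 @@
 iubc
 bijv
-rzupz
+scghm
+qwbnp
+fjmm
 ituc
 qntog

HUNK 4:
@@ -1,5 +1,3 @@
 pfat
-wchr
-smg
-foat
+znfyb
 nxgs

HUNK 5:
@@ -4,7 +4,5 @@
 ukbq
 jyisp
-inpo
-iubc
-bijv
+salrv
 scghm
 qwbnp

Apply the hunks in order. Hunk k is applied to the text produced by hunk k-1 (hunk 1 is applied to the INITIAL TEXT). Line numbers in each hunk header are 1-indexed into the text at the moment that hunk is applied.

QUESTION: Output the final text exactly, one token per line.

Answer: pfat
znfyb
nxgs
ukbq
jyisp
salrv
scghm
qwbnp
fjmm
ituc
qntog

Derivation:
Hunk 1: at line 6 remove [rce,uwga] add [inpo,iubc] -> 14 lines: pfat wchr smg foat nxgs ukbq jyisp inpo iubc rge npx zuqlp ituc qntog
Hunk 2: at line 8 remove [rge,npx,zuqlp] add [bijv,rzupz] -> 13 lines: pfat wchr smg foat nxgs ukbq jyisp inpo iubc bijv rzupz ituc qntog
Hunk 3: at line 9 remove [rzupz] add [scghm,qwbnp,fjmm] -> 15 lines: pfat wchr smg foat nxgs ukbq jyisp inpo iubc bijv scghm qwbnp fjmm ituc qntog
Hunk 4: at line 1 remove [wchr,smg,foat] add [znfyb] -> 13 lines: pfat znfyb nxgs ukbq jyisp inpo iubc bijv scghm qwbnp fjmm ituc qntog
Hunk 5: at line 4 remove [inpo,iubc,bijv] add [salrv] -> 11 lines: pfat znfyb nxgs ukbq jyisp salrv scghm qwbnp fjmm ituc qntog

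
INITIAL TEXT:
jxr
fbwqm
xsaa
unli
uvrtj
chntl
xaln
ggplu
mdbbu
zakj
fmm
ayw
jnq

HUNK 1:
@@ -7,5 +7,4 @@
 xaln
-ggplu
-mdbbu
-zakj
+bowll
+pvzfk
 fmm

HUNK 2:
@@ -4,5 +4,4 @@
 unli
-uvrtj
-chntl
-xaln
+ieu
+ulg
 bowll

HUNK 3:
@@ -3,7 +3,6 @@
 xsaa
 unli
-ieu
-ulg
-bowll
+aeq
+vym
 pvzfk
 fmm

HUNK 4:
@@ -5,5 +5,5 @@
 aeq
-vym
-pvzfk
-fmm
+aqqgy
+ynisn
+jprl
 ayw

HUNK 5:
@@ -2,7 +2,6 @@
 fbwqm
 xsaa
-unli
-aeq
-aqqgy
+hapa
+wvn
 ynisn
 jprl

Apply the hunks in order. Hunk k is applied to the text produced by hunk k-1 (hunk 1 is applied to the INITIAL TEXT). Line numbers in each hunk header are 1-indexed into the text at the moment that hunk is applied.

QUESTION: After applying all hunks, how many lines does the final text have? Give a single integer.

Answer: 9

Derivation:
Hunk 1: at line 7 remove [ggplu,mdbbu,zakj] add [bowll,pvzfk] -> 12 lines: jxr fbwqm xsaa unli uvrtj chntl xaln bowll pvzfk fmm ayw jnq
Hunk 2: at line 4 remove [uvrtj,chntl,xaln] add [ieu,ulg] -> 11 lines: jxr fbwqm xsaa unli ieu ulg bowll pvzfk fmm ayw jnq
Hunk 3: at line 3 remove [ieu,ulg,bowll] add [aeq,vym] -> 10 lines: jxr fbwqm xsaa unli aeq vym pvzfk fmm ayw jnq
Hunk 4: at line 5 remove [vym,pvzfk,fmm] add [aqqgy,ynisn,jprl] -> 10 lines: jxr fbwqm xsaa unli aeq aqqgy ynisn jprl ayw jnq
Hunk 5: at line 2 remove [unli,aeq,aqqgy] add [hapa,wvn] -> 9 lines: jxr fbwqm xsaa hapa wvn ynisn jprl ayw jnq
Final line count: 9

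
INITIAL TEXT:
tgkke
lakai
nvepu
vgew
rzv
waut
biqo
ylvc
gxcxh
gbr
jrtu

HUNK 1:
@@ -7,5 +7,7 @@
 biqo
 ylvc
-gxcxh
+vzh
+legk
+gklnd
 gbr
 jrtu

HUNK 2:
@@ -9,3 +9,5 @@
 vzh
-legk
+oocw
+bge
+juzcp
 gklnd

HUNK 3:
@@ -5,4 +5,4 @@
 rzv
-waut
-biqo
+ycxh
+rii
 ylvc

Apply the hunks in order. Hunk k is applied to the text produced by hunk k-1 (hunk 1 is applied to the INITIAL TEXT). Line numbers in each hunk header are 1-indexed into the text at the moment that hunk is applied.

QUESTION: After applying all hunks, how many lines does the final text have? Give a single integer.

Answer: 15

Derivation:
Hunk 1: at line 7 remove [gxcxh] add [vzh,legk,gklnd] -> 13 lines: tgkke lakai nvepu vgew rzv waut biqo ylvc vzh legk gklnd gbr jrtu
Hunk 2: at line 9 remove [legk] add [oocw,bge,juzcp] -> 15 lines: tgkke lakai nvepu vgew rzv waut biqo ylvc vzh oocw bge juzcp gklnd gbr jrtu
Hunk 3: at line 5 remove [waut,biqo] add [ycxh,rii] -> 15 lines: tgkke lakai nvepu vgew rzv ycxh rii ylvc vzh oocw bge juzcp gklnd gbr jrtu
Final line count: 15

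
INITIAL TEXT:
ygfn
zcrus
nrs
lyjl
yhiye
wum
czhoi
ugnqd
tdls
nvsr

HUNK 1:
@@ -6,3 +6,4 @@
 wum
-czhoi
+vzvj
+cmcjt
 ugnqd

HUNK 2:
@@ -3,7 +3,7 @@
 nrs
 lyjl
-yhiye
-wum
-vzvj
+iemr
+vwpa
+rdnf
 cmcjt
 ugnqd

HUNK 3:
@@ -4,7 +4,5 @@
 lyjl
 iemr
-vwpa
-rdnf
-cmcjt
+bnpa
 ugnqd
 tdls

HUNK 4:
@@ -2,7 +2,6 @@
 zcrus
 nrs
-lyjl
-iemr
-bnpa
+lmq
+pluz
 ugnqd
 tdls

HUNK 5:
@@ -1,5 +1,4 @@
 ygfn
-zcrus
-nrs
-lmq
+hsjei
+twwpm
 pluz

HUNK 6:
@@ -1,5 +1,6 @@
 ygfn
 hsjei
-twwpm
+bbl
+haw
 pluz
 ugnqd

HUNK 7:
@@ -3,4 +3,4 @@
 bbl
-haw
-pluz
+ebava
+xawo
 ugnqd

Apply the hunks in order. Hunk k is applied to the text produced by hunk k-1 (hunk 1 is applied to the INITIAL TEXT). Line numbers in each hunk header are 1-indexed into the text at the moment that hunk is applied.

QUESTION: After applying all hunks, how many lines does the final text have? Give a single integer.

Hunk 1: at line 6 remove [czhoi] add [vzvj,cmcjt] -> 11 lines: ygfn zcrus nrs lyjl yhiye wum vzvj cmcjt ugnqd tdls nvsr
Hunk 2: at line 3 remove [yhiye,wum,vzvj] add [iemr,vwpa,rdnf] -> 11 lines: ygfn zcrus nrs lyjl iemr vwpa rdnf cmcjt ugnqd tdls nvsr
Hunk 3: at line 4 remove [vwpa,rdnf,cmcjt] add [bnpa] -> 9 lines: ygfn zcrus nrs lyjl iemr bnpa ugnqd tdls nvsr
Hunk 4: at line 2 remove [lyjl,iemr,bnpa] add [lmq,pluz] -> 8 lines: ygfn zcrus nrs lmq pluz ugnqd tdls nvsr
Hunk 5: at line 1 remove [zcrus,nrs,lmq] add [hsjei,twwpm] -> 7 lines: ygfn hsjei twwpm pluz ugnqd tdls nvsr
Hunk 6: at line 1 remove [twwpm] add [bbl,haw] -> 8 lines: ygfn hsjei bbl haw pluz ugnqd tdls nvsr
Hunk 7: at line 3 remove [haw,pluz] add [ebava,xawo] -> 8 lines: ygfn hsjei bbl ebava xawo ugnqd tdls nvsr
Final line count: 8

Answer: 8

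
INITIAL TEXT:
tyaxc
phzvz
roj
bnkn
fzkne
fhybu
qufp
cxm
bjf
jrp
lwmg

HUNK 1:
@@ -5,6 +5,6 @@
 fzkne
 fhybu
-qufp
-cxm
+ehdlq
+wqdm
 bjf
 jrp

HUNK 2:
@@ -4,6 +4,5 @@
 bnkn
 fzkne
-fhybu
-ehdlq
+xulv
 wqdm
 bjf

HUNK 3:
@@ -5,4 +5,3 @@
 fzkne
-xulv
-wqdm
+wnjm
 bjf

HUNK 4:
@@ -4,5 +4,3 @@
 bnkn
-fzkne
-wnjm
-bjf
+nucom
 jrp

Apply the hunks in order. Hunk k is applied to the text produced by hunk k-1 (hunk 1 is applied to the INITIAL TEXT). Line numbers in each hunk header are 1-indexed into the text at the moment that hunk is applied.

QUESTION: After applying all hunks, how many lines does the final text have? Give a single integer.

Hunk 1: at line 5 remove [qufp,cxm] add [ehdlq,wqdm] -> 11 lines: tyaxc phzvz roj bnkn fzkne fhybu ehdlq wqdm bjf jrp lwmg
Hunk 2: at line 4 remove [fhybu,ehdlq] add [xulv] -> 10 lines: tyaxc phzvz roj bnkn fzkne xulv wqdm bjf jrp lwmg
Hunk 3: at line 5 remove [xulv,wqdm] add [wnjm] -> 9 lines: tyaxc phzvz roj bnkn fzkne wnjm bjf jrp lwmg
Hunk 4: at line 4 remove [fzkne,wnjm,bjf] add [nucom] -> 7 lines: tyaxc phzvz roj bnkn nucom jrp lwmg
Final line count: 7

Answer: 7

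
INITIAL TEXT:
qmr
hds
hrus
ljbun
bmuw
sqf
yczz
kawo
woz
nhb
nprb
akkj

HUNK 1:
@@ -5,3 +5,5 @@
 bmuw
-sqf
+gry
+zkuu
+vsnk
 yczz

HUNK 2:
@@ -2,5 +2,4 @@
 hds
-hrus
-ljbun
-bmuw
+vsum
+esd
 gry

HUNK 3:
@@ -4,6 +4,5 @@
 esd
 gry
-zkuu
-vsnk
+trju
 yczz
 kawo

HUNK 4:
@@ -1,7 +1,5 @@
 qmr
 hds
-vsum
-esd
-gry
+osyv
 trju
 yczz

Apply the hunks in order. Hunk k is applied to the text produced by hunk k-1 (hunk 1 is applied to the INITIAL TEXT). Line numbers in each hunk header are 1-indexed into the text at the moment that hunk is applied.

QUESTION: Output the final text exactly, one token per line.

Hunk 1: at line 5 remove [sqf] add [gry,zkuu,vsnk] -> 14 lines: qmr hds hrus ljbun bmuw gry zkuu vsnk yczz kawo woz nhb nprb akkj
Hunk 2: at line 2 remove [hrus,ljbun,bmuw] add [vsum,esd] -> 13 lines: qmr hds vsum esd gry zkuu vsnk yczz kawo woz nhb nprb akkj
Hunk 3: at line 4 remove [zkuu,vsnk] add [trju] -> 12 lines: qmr hds vsum esd gry trju yczz kawo woz nhb nprb akkj
Hunk 4: at line 1 remove [vsum,esd,gry] add [osyv] -> 10 lines: qmr hds osyv trju yczz kawo woz nhb nprb akkj

Answer: qmr
hds
osyv
trju
yczz
kawo
woz
nhb
nprb
akkj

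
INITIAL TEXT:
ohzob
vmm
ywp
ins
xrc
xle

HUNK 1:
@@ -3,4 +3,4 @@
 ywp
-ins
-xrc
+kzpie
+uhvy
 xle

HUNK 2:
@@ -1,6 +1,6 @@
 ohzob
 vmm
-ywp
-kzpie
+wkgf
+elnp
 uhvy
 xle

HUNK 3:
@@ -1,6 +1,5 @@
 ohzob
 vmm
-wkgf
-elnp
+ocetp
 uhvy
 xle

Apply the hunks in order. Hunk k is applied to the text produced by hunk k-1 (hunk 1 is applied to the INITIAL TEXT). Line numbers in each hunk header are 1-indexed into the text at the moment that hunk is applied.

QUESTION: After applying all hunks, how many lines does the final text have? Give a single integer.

Answer: 5

Derivation:
Hunk 1: at line 3 remove [ins,xrc] add [kzpie,uhvy] -> 6 lines: ohzob vmm ywp kzpie uhvy xle
Hunk 2: at line 1 remove [ywp,kzpie] add [wkgf,elnp] -> 6 lines: ohzob vmm wkgf elnp uhvy xle
Hunk 3: at line 1 remove [wkgf,elnp] add [ocetp] -> 5 lines: ohzob vmm ocetp uhvy xle
Final line count: 5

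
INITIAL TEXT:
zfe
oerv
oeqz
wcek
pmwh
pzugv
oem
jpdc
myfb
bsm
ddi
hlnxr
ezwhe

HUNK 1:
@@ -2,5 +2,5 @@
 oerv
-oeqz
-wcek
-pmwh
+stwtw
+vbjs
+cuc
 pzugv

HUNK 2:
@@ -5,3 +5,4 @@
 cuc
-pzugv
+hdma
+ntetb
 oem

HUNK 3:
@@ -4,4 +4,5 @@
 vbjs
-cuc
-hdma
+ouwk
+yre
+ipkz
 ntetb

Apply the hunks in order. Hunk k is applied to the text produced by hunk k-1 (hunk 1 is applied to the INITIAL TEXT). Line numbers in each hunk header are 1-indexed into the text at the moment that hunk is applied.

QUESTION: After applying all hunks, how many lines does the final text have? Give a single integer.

Answer: 15

Derivation:
Hunk 1: at line 2 remove [oeqz,wcek,pmwh] add [stwtw,vbjs,cuc] -> 13 lines: zfe oerv stwtw vbjs cuc pzugv oem jpdc myfb bsm ddi hlnxr ezwhe
Hunk 2: at line 5 remove [pzugv] add [hdma,ntetb] -> 14 lines: zfe oerv stwtw vbjs cuc hdma ntetb oem jpdc myfb bsm ddi hlnxr ezwhe
Hunk 3: at line 4 remove [cuc,hdma] add [ouwk,yre,ipkz] -> 15 lines: zfe oerv stwtw vbjs ouwk yre ipkz ntetb oem jpdc myfb bsm ddi hlnxr ezwhe
Final line count: 15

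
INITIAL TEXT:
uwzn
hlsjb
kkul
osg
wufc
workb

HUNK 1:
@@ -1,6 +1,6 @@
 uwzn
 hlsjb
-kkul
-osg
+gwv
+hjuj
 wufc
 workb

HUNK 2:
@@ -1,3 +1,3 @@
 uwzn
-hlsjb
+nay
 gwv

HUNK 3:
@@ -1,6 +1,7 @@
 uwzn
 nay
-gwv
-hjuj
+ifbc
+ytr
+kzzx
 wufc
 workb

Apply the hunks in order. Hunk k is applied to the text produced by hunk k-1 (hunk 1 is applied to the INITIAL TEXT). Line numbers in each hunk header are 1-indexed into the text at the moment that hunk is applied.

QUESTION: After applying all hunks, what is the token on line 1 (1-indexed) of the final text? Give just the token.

Answer: uwzn

Derivation:
Hunk 1: at line 1 remove [kkul,osg] add [gwv,hjuj] -> 6 lines: uwzn hlsjb gwv hjuj wufc workb
Hunk 2: at line 1 remove [hlsjb] add [nay] -> 6 lines: uwzn nay gwv hjuj wufc workb
Hunk 3: at line 1 remove [gwv,hjuj] add [ifbc,ytr,kzzx] -> 7 lines: uwzn nay ifbc ytr kzzx wufc workb
Final line 1: uwzn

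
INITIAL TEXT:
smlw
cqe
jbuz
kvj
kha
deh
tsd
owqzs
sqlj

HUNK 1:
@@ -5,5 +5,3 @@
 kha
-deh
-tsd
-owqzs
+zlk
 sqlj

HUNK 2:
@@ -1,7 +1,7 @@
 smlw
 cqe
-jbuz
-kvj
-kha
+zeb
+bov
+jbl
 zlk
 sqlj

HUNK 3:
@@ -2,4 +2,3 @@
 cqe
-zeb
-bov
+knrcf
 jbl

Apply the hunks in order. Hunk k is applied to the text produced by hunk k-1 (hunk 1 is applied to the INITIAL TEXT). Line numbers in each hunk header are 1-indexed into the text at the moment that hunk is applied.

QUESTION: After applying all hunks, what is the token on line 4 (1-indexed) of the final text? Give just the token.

Hunk 1: at line 5 remove [deh,tsd,owqzs] add [zlk] -> 7 lines: smlw cqe jbuz kvj kha zlk sqlj
Hunk 2: at line 1 remove [jbuz,kvj,kha] add [zeb,bov,jbl] -> 7 lines: smlw cqe zeb bov jbl zlk sqlj
Hunk 3: at line 2 remove [zeb,bov] add [knrcf] -> 6 lines: smlw cqe knrcf jbl zlk sqlj
Final line 4: jbl

Answer: jbl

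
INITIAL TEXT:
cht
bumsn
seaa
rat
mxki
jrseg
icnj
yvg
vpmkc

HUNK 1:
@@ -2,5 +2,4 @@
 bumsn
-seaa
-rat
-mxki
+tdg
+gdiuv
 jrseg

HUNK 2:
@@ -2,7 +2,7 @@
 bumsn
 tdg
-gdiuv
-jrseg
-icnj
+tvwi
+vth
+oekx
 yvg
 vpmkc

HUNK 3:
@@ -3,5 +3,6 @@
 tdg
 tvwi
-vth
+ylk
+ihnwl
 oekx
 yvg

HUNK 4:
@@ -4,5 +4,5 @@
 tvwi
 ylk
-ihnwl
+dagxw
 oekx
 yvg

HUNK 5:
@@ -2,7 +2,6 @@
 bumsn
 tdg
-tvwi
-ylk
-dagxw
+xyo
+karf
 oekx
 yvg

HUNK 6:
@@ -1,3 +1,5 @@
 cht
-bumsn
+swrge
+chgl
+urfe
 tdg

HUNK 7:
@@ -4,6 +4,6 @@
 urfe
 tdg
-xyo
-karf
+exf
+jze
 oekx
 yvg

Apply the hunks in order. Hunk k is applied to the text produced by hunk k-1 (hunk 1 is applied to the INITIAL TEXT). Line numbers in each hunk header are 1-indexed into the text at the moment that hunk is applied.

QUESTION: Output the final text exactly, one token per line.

Hunk 1: at line 2 remove [seaa,rat,mxki] add [tdg,gdiuv] -> 8 lines: cht bumsn tdg gdiuv jrseg icnj yvg vpmkc
Hunk 2: at line 2 remove [gdiuv,jrseg,icnj] add [tvwi,vth,oekx] -> 8 lines: cht bumsn tdg tvwi vth oekx yvg vpmkc
Hunk 3: at line 3 remove [vth] add [ylk,ihnwl] -> 9 lines: cht bumsn tdg tvwi ylk ihnwl oekx yvg vpmkc
Hunk 4: at line 4 remove [ihnwl] add [dagxw] -> 9 lines: cht bumsn tdg tvwi ylk dagxw oekx yvg vpmkc
Hunk 5: at line 2 remove [tvwi,ylk,dagxw] add [xyo,karf] -> 8 lines: cht bumsn tdg xyo karf oekx yvg vpmkc
Hunk 6: at line 1 remove [bumsn] add [swrge,chgl,urfe] -> 10 lines: cht swrge chgl urfe tdg xyo karf oekx yvg vpmkc
Hunk 7: at line 4 remove [xyo,karf] add [exf,jze] -> 10 lines: cht swrge chgl urfe tdg exf jze oekx yvg vpmkc

Answer: cht
swrge
chgl
urfe
tdg
exf
jze
oekx
yvg
vpmkc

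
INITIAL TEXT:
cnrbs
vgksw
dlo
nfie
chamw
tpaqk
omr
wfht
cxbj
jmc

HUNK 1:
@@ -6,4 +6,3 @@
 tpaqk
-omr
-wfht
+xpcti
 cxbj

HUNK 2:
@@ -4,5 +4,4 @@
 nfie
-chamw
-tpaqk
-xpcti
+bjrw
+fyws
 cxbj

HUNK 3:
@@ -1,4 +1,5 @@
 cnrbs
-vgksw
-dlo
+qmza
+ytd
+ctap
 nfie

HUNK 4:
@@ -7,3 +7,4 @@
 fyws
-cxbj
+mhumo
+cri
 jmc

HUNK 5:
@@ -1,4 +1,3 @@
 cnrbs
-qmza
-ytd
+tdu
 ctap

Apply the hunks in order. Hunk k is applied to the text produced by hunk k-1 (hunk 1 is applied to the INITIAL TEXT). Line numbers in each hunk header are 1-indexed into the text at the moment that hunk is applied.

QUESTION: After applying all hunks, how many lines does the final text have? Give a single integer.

Answer: 9

Derivation:
Hunk 1: at line 6 remove [omr,wfht] add [xpcti] -> 9 lines: cnrbs vgksw dlo nfie chamw tpaqk xpcti cxbj jmc
Hunk 2: at line 4 remove [chamw,tpaqk,xpcti] add [bjrw,fyws] -> 8 lines: cnrbs vgksw dlo nfie bjrw fyws cxbj jmc
Hunk 3: at line 1 remove [vgksw,dlo] add [qmza,ytd,ctap] -> 9 lines: cnrbs qmza ytd ctap nfie bjrw fyws cxbj jmc
Hunk 4: at line 7 remove [cxbj] add [mhumo,cri] -> 10 lines: cnrbs qmza ytd ctap nfie bjrw fyws mhumo cri jmc
Hunk 5: at line 1 remove [qmza,ytd] add [tdu] -> 9 lines: cnrbs tdu ctap nfie bjrw fyws mhumo cri jmc
Final line count: 9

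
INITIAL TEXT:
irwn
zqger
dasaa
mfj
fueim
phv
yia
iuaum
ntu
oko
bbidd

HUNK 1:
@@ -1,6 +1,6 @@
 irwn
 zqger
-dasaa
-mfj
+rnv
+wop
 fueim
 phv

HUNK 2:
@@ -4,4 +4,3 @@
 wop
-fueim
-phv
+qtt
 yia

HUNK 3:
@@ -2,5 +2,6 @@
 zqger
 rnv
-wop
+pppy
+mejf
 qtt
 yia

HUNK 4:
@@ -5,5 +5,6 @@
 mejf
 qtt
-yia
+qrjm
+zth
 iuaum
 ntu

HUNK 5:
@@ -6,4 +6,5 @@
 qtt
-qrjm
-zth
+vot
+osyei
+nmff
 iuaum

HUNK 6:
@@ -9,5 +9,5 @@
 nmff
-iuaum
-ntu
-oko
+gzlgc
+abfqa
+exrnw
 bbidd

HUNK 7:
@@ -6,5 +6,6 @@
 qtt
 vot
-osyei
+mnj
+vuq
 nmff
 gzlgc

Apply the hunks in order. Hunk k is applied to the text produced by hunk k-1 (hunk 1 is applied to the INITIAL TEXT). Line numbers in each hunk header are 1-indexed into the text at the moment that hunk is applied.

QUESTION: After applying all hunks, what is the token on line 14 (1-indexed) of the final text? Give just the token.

Hunk 1: at line 1 remove [dasaa,mfj] add [rnv,wop] -> 11 lines: irwn zqger rnv wop fueim phv yia iuaum ntu oko bbidd
Hunk 2: at line 4 remove [fueim,phv] add [qtt] -> 10 lines: irwn zqger rnv wop qtt yia iuaum ntu oko bbidd
Hunk 3: at line 2 remove [wop] add [pppy,mejf] -> 11 lines: irwn zqger rnv pppy mejf qtt yia iuaum ntu oko bbidd
Hunk 4: at line 5 remove [yia] add [qrjm,zth] -> 12 lines: irwn zqger rnv pppy mejf qtt qrjm zth iuaum ntu oko bbidd
Hunk 5: at line 6 remove [qrjm,zth] add [vot,osyei,nmff] -> 13 lines: irwn zqger rnv pppy mejf qtt vot osyei nmff iuaum ntu oko bbidd
Hunk 6: at line 9 remove [iuaum,ntu,oko] add [gzlgc,abfqa,exrnw] -> 13 lines: irwn zqger rnv pppy mejf qtt vot osyei nmff gzlgc abfqa exrnw bbidd
Hunk 7: at line 6 remove [osyei] add [mnj,vuq] -> 14 lines: irwn zqger rnv pppy mejf qtt vot mnj vuq nmff gzlgc abfqa exrnw bbidd
Final line 14: bbidd

Answer: bbidd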